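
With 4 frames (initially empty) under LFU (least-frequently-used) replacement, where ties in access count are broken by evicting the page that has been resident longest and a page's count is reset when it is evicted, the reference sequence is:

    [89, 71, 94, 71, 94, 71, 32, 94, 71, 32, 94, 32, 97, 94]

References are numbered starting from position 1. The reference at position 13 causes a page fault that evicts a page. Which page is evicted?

89

pos 1: 89: miss, frames [89]
pos 2: 71: miss, frames [89, 71]
pos 3: 94: miss, frames [89, 71, 94]
pos 4: 71: hit
pos 5: 94: hit
pos 6: 71: hit
pos 7: 32: miss, frames [89, 71, 94, 32]
pos 8: 94: hit
pos 9: 71: hit
pos 10: 32: hit
pos 11: 94: hit
pos 12: 32: hit
pos 13: 97: miss, evict 89, frames [71, 94, 32, 97]
At position 13, page 89 is evicted.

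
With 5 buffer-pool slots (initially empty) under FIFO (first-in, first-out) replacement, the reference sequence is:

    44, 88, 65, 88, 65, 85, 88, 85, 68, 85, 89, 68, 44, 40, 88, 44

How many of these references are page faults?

9

44: fault, frames (44)
88: fault, frames (44 88)
65: fault, frames (44 88 65)
88: hit
65: hit
85: fault, frames (44 88 65 85)
88: hit
85: hit
68: fault, frames (44 88 65 85 68)
85: hit
89: fault, evict 44, frames (88 65 85 68 89)
68: hit
44: fault, evict 88, frames (65 85 68 89 44)
40: fault, evict 65, frames (85 68 89 44 40)
88: fault, evict 85, frames (68 89 44 40 88)
44: hit
Page faults: 9.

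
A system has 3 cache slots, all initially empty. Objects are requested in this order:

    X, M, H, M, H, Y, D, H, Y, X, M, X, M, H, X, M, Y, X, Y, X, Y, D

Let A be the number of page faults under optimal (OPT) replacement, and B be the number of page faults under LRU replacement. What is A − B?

Under OPT: F F F . . F F . . F F . . . . . F . . . . F → 9 faults.
Under LRU: F F F . . F F . . F F . . F . . F . . . . F → 10 faults.
A − B = 9 − 10 = -1.

-1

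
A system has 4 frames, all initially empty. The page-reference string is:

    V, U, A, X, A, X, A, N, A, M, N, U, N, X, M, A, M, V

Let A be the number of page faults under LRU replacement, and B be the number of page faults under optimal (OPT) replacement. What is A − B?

Under LRU: F F F F . . . F . F . F . F . F . F → 10 faults.
Under OPT: F F F F . . . F . F . . . . . F . F → 8 faults.
A − B = 10 − 8 = 2.

2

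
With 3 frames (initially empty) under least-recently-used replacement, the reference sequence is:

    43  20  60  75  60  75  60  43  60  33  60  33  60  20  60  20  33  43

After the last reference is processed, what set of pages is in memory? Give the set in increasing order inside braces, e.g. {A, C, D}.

{20, 33, 43}

43: fault, frames {43}
20: fault, frames {43,20}
60: fault, frames {43,20,60}
75: fault, evict 43, frames {20,60,75}
60: hit
75: hit
60: hit
43: fault, evict 20, frames {75,60,43}
60: hit
33: fault, evict 75, frames {43,60,33}
60: hit
33: hit
60: hit
20: fault, evict 43, frames {33,60,20}
60: hit
20: hit
33: hit
43: fault, evict 60, frames {20,33,43}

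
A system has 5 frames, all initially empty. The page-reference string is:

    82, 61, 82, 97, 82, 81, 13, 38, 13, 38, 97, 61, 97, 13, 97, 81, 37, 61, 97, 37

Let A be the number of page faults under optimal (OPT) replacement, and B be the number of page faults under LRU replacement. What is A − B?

Under OPT: F F . F . F F F . . . . . . . . F . . . → 7 faults.
Under LRU: F F . F . F F F . . . F . . . . F . . . → 8 faults.
A − B = 7 − 8 = -1.

-1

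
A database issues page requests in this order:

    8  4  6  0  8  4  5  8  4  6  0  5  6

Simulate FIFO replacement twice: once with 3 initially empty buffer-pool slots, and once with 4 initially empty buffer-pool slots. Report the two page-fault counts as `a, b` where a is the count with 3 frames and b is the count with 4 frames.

3 frames: F F F F F F F . . F F . . → 9 faults.
4 frames: F F F F . . F F F F F F . → 10 faults.
10 > 9: adding a frame increased faults — Belady's anomaly.

9, 10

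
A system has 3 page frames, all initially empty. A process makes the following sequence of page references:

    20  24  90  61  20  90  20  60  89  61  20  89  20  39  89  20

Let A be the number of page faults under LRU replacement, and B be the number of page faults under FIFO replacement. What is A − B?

-1

Under LRU: F F F F F . . F F F F . . F . . → 10 faults.
Under FIFO: F F F F F . . F F F F . . F F . → 11 faults.
A − B = 10 − 11 = -1.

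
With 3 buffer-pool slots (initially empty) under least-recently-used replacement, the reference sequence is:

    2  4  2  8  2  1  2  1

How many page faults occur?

4

2 → fault, frames {2}
4 → fault, frames {2,4}
2 → hit
8 → fault, frames {4,2,8}
2 → hit
1 → fault, evict 4, frames {8,2,1}
2 → hit
1 → hit
Page faults: 4.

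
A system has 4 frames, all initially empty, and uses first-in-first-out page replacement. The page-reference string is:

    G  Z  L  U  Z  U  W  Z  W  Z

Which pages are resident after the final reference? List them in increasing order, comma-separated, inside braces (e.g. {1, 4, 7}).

G → fault, frames (G)
Z → fault, frames (G Z)
L → fault, frames (G Z L)
U → fault, frames (G Z L U)
Z → hit
U → hit
W → fault, evict G, frames (Z L U W)
Z → hit
W → hit
Z → hit

{L, U, W, Z}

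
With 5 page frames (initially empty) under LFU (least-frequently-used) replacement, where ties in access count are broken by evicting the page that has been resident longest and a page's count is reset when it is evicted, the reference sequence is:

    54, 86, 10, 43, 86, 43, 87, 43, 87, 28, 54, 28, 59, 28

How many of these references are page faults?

8

54 → fault, frames (54)
86 → fault, frames (54 86)
10 → fault, frames (54 86 10)
43 → fault, frames (54 86 10 43)
86 → hit
43 → hit
87 → fault, frames (54 86 10 43 87)
43 → hit
87 → hit
28 → fault, evict 54, frames (86 10 43 87 28)
54 → fault, evict 10, frames (86 43 87 28 54)
28 → hit
59 → fault, evict 54, frames (86 43 87 28 59)
28 → hit
Page faults: 8.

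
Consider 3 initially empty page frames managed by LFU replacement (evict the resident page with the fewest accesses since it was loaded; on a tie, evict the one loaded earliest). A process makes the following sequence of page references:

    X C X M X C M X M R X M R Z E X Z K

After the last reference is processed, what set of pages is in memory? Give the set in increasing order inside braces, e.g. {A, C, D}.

{K, M, X}

X → miss, frames {X}
C → miss, frames {X,C}
X → hit
M → miss, frames {X,C,M}
X → hit
C → hit
M → hit
X → hit
M → hit
R → miss, evict C, frames {X,M,R}
X → hit
M → hit
R → hit
Z → miss, evict R, frames {X,M,Z}
E → miss, evict Z, frames {X,M,E}
X → hit
Z → miss, evict E, frames {X,M,Z}
K → miss, evict Z, frames {X,M,K}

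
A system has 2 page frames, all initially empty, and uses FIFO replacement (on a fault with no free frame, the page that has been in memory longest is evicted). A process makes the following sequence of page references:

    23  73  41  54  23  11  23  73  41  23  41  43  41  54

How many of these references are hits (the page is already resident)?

2

23: miss, frames (23)
73: miss, frames (23 73)
41: miss, evict 23, frames (73 41)
54: miss, evict 73, frames (41 54)
23: miss, evict 41, frames (54 23)
11: miss, evict 54, frames (23 11)
23: hit
73: miss, evict 23, frames (11 73)
41: miss, evict 11, frames (73 41)
23: miss, evict 73, frames (41 23)
41: hit
43: miss, evict 41, frames (23 43)
41: miss, evict 23, frames (43 41)
54: miss, evict 43, frames (41 54)
Hits: 2.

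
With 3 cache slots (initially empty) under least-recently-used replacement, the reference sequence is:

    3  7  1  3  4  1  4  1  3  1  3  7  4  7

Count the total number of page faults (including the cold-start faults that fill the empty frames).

6

3: fault, frames {3}
7: fault, frames {3,7}
1: fault, frames {3,7,1}
3: hit
4: fault, evict 7, frames {1,3,4}
1: hit
4: hit
1: hit
3: hit
1: hit
3: hit
7: fault, evict 4, frames {1,3,7}
4: fault, evict 1, frames {3,7,4}
7: hit
Page faults: 6.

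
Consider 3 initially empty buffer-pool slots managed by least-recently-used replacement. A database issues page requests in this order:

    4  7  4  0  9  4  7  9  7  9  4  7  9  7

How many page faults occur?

5

4: fault, frames [4]
7: fault, frames [4, 7]
4: hit
0: fault, frames [7, 4, 0]
9: fault, evict 7, frames [4, 0, 9]
4: hit
7: fault, evict 0, frames [9, 4, 7]
9: hit
7: hit
9: hit
4: hit
7: hit
9: hit
7: hit
Page faults: 5.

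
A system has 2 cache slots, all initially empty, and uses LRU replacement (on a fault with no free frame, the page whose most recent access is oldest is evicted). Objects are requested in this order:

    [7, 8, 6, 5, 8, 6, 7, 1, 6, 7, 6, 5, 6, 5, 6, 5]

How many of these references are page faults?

7: fault, frames [7]
8: fault, frames [7, 8]
6: fault, evict 7, frames [8, 6]
5: fault, evict 8, frames [6, 5]
8: fault, evict 6, frames [5, 8]
6: fault, evict 5, frames [8, 6]
7: fault, evict 8, frames [6, 7]
1: fault, evict 6, frames [7, 1]
6: fault, evict 7, frames [1, 6]
7: fault, evict 1, frames [6, 7]
6: hit
5: fault, evict 7, frames [6, 5]
6: hit
5: hit
6: hit
5: hit
Page faults: 11.

11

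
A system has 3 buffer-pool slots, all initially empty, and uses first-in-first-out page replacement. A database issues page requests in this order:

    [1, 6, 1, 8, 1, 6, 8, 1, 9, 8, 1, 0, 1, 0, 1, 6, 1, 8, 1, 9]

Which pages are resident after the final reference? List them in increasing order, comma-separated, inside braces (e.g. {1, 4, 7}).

{1, 8, 9}

1 → fault, frames (1)
6 → fault, frames (1 6)
1 → hit
8 → fault, frames (1 6 8)
1 → hit
6 → hit
8 → hit
1 → hit
9 → fault, evict 1, frames (6 8 9)
8 → hit
1 → fault, evict 6, frames (8 9 1)
0 → fault, evict 8, frames (9 1 0)
1 → hit
0 → hit
1 → hit
6 → fault, evict 9, frames (1 0 6)
1 → hit
8 → fault, evict 1, frames (0 6 8)
1 → fault, evict 0, frames (6 8 1)
9 → fault, evict 6, frames (8 1 9)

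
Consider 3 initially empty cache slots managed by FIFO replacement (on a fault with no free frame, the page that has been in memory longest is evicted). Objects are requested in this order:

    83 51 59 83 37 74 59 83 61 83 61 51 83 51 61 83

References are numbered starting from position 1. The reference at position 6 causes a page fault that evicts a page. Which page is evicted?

51

pos 1: 83: miss, frames (83)
pos 2: 51: miss, frames (83 51)
pos 3: 59: miss, frames (83 51 59)
pos 4: 83: hit
pos 5: 37: miss, evict 83, frames (51 59 37)
pos 6: 74: miss, evict 51, frames (59 37 74)
At position 6, page 51 is evicted.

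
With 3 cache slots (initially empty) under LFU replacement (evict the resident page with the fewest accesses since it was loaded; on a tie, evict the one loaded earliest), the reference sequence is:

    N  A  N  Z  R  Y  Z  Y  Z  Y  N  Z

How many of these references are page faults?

6

N -> fault, frames {N}
A -> fault, frames {N,A}
N -> hit
Z -> fault, frames {N,A,Z}
R -> fault, evict A, frames {N,Z,R}
Y -> fault, evict Z, frames {N,R,Y}
Z -> fault, evict R, frames {N,Y,Z}
Y -> hit
Z -> hit
Y -> hit
N -> hit
Z -> hit
Page faults: 6.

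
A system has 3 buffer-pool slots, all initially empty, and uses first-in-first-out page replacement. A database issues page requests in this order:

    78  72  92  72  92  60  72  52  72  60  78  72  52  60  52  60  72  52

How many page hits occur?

8

78: miss, frames [78]
72: miss, frames [78, 72]
92: miss, frames [78, 72, 92]
72: hit
92: hit
60: miss, evict 78, frames [72, 92, 60]
72: hit
52: miss, evict 72, frames [92, 60, 52]
72: miss, evict 92, frames [60, 52, 72]
60: hit
78: miss, evict 60, frames [52, 72, 78]
72: hit
52: hit
60: miss, evict 52, frames [72, 78, 60]
52: miss, evict 72, frames [78, 60, 52]
60: hit
72: miss, evict 78, frames [60, 52, 72]
52: hit
Hits: 8.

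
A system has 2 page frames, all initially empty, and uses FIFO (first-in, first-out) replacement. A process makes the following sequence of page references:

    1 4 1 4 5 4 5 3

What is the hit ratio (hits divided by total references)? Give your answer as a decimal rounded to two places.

0.50

1: miss, frames [1]
4: miss, frames [1, 4]
1: hit
4: hit
5: miss, evict 1, frames [4, 5]
4: hit
5: hit
3: miss, evict 4, frames [5, 3]
Hits: 4 of 8 references → 4/8 = 0.5000.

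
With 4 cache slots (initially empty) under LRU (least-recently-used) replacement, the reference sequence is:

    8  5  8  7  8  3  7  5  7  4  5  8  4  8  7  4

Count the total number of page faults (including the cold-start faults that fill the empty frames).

6

8 -> fault, frames (8)
5 -> fault, frames (8 5)
8 -> hit
7 -> fault, frames (5 8 7)
8 -> hit
3 -> fault, frames (5 7 8 3)
7 -> hit
5 -> hit
7 -> hit
4 -> fault, evict 8, frames (3 5 7 4)
5 -> hit
8 -> fault, evict 3, frames (7 4 5 8)
4 -> hit
8 -> hit
7 -> hit
4 -> hit
Page faults: 6.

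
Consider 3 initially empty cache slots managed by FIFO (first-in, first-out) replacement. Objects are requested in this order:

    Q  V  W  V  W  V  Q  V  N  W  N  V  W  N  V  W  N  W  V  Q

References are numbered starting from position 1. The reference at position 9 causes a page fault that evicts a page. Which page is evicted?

pos 1: Q: miss, frames [Q]
pos 2: V: miss, frames [Q, V]
pos 3: W: miss, frames [Q, V, W]
pos 4: V: hit
pos 5: W: hit
pos 6: V: hit
pos 7: Q: hit
pos 8: V: hit
pos 9: N: miss, evict Q, frames [V, W, N]
At position 9, page Q is evicted.

Q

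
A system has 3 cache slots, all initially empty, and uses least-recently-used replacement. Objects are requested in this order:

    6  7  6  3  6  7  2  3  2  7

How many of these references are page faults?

5

6: fault, frames {6}
7: fault, frames {6,7}
6: hit
3: fault, frames {7,6,3}
6: hit
7: hit
2: fault, evict 3, frames {6,7,2}
3: fault, evict 6, frames {7,2,3}
2: hit
7: hit
Page faults: 5.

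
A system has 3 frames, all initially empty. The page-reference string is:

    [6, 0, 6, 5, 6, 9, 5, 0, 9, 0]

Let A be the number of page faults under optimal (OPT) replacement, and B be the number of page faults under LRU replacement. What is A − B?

Under OPT: F F . F . F . . . . → 4 faults.
Under LRU: F F . F . F . F . . → 5 faults.
A − B = 4 − 5 = -1.

-1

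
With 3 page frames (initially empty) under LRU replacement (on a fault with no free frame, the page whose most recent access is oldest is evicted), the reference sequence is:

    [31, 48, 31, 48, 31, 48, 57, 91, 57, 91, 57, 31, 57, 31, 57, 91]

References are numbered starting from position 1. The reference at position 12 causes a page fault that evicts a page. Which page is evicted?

pos 1: 31 → fault, frames [31]
pos 2: 48 → fault, frames [31, 48]
pos 3: 31 → hit
pos 4: 48 → hit
pos 5: 31 → hit
pos 6: 48 → hit
pos 7: 57 → fault, frames [31, 48, 57]
pos 8: 91 → fault, evict 31, frames [48, 57, 91]
pos 9: 57 → hit
pos 10: 91 → hit
pos 11: 57 → hit
pos 12: 31 → fault, evict 48, frames [91, 57, 31]
At position 12, page 48 is evicted.

48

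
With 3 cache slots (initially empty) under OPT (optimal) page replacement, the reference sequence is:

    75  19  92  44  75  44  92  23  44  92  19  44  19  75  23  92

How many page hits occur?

75 → miss, frames (75)
19 → miss, frames (75 19)
92 → miss, frames (75 19 92)
44 → miss, evict 19, frames (75 92 44)
75 → hit
44 → hit
92 → hit
23 → miss, evict 75, frames (92 44 23)
44 → hit
92 → hit
19 → miss, evict 92, frames (44 23 19)
44 → hit
19 → hit
75 → miss, evict 19, frames (44 23 75)
23 → hit
92 → miss, evict 75, frames (44 23 92)
Hits: 8.

8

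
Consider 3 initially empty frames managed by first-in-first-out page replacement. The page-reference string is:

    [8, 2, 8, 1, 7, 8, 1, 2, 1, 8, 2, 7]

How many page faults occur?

8

8: fault, frames [8]
2: fault, frames [8, 2]
8: hit
1: fault, frames [8, 2, 1]
7: fault, evict 8, frames [2, 1, 7]
8: fault, evict 2, frames [1, 7, 8]
1: hit
2: fault, evict 1, frames [7, 8, 2]
1: fault, evict 7, frames [8, 2, 1]
8: hit
2: hit
7: fault, evict 8, frames [2, 1, 7]
Page faults: 8.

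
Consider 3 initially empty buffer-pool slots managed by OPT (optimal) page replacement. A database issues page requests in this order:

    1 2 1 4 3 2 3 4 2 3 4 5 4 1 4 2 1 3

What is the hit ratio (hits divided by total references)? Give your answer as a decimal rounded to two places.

0.61

1: fault, frames {1}
2: fault, frames {1,2}
1: hit
4: fault, frames {1,2,4}
3: fault, evict 1, frames {2,4,3}
2: hit
3: hit
4: hit
2: hit
3: hit
4: hit
5: fault, evict 3, frames {2,4,5}
4: hit
1: fault, evict 5, frames {2,4,1}
4: hit
2: hit
1: hit
3: fault, evict 1, frames {2,4,3}
Hits: 11 of 18 references → 11/18 = 0.6111.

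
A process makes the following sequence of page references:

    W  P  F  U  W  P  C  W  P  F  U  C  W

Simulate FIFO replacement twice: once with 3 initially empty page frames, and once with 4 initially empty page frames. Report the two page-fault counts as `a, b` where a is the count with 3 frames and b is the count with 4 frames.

3 frames: F F F F F F F . . F F . F → 10 faults.
4 frames: F F F F . . F F F F F F F → 11 faults.
11 > 10: adding a frame increased faults — Belady's anomaly.

10, 11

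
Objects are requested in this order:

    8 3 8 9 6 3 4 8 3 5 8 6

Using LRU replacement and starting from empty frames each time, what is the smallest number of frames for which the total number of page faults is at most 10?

3

f=1: 12 faults
f=2: 11 faults
f=3: 9 faults
f=4: 8 faults
f=5: 6 faults
f=6: 6 faults
Smallest f with faults ≤ 10 is 3.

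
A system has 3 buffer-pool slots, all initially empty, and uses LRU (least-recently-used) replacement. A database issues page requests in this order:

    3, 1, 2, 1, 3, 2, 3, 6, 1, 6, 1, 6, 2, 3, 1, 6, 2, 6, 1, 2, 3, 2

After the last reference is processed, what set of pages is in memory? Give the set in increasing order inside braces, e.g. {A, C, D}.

{1, 2, 3}

3 → fault, frames [3]
1 → fault, frames [3, 1]
2 → fault, frames [3, 1, 2]
1 → hit
3 → hit
2 → hit
3 → hit
6 → fault, evict 1, frames [2, 3, 6]
1 → fault, evict 2, frames [3, 6, 1]
6 → hit
1 → hit
6 → hit
2 → fault, evict 3, frames [1, 6, 2]
3 → fault, evict 1, frames [6, 2, 3]
1 → fault, evict 6, frames [2, 3, 1]
6 → fault, evict 2, frames [3, 1, 6]
2 → fault, evict 3, frames [1, 6, 2]
6 → hit
1 → hit
2 → hit
3 → fault, evict 6, frames [1, 2, 3]
2 → hit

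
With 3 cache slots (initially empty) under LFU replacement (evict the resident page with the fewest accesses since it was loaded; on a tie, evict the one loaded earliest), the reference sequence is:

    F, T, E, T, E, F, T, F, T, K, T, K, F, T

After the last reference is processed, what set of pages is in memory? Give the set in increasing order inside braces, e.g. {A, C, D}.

F -> miss, frames [F]
T -> miss, frames [F, T]
E -> miss, frames [F, T, E]
T -> hit
E -> hit
F -> hit
T -> hit
F -> hit
T -> hit
K -> miss, evict E, frames [F, T, K]
T -> hit
K -> hit
F -> hit
T -> hit

{F, K, T}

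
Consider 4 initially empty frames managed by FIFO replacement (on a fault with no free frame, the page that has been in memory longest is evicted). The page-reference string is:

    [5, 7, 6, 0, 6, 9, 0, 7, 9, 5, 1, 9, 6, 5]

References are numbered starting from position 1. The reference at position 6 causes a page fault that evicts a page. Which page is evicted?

5

pos 1: 5 -> miss, frames [5]
pos 2: 7 -> miss, frames [5, 7]
pos 3: 6 -> miss, frames [5, 7, 6]
pos 4: 0 -> miss, frames [5, 7, 6, 0]
pos 5: 6 -> hit
pos 6: 9 -> miss, evict 5, frames [7, 6, 0, 9]
At position 6, page 5 is evicted.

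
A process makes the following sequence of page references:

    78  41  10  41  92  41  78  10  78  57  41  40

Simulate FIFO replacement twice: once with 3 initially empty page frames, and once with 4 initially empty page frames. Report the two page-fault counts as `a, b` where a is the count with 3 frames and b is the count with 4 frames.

3 frames: F F F . F . F . . F F F → 8 faults.
4 frames: F F F . F . . . . F . F → 6 faults.
6 < 8: adding a frame reduced faults, as is typical.

8, 6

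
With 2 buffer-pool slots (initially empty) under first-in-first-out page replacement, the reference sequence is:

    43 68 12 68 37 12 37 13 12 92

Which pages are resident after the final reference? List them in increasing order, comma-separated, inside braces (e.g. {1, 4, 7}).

43 -> miss, frames (43)
68 -> miss, frames (43 68)
12 -> miss, evict 43, frames (68 12)
68 -> hit
37 -> miss, evict 68, frames (12 37)
12 -> hit
37 -> hit
13 -> miss, evict 12, frames (37 13)
12 -> miss, evict 37, frames (13 12)
92 -> miss, evict 13, frames (12 92)

{12, 92}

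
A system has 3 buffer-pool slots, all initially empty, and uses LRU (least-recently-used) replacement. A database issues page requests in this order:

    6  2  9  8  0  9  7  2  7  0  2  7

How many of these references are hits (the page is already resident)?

4

6: fault, frames (6)
2: fault, frames (6 2)
9: fault, frames (6 2 9)
8: fault, evict 6, frames (2 9 8)
0: fault, evict 2, frames (9 8 0)
9: hit
7: fault, evict 8, frames (0 9 7)
2: fault, evict 0, frames (9 7 2)
7: hit
0: fault, evict 9, frames (2 7 0)
2: hit
7: hit
Hits: 4.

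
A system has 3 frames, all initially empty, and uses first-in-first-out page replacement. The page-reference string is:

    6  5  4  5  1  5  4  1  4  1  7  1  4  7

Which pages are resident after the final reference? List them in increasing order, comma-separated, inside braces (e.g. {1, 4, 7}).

{1, 4, 7}

6 → miss, frames [6]
5 → miss, frames [6, 5]
4 → miss, frames [6, 5, 4]
5 → hit
1 → miss, evict 6, frames [5, 4, 1]
5 → hit
4 → hit
1 → hit
4 → hit
1 → hit
7 → miss, evict 5, frames [4, 1, 7]
1 → hit
4 → hit
7 → hit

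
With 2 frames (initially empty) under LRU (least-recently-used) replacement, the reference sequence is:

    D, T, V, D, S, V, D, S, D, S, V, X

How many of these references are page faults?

D: miss, frames {D}
T: miss, frames {D,T}
V: miss, evict D, frames {T,V}
D: miss, evict T, frames {V,D}
S: miss, evict V, frames {D,S}
V: miss, evict D, frames {S,V}
D: miss, evict S, frames {V,D}
S: miss, evict V, frames {D,S}
D: hit
S: hit
V: miss, evict D, frames {S,V}
X: miss, evict S, frames {V,X}
Page faults: 10.

10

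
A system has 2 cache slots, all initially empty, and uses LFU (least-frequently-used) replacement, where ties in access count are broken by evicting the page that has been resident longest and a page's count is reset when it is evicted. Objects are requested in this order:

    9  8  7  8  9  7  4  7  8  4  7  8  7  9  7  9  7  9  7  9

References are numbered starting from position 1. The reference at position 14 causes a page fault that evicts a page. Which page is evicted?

7

pos 1: 9: fault, frames [9]
pos 2: 8: fault, frames [9, 8]
pos 3: 7: fault, evict 9, frames [8, 7]
pos 4: 8: hit
pos 5: 9: fault, evict 7, frames [8, 9]
pos 6: 7: fault, evict 9, frames [8, 7]
pos 7: 4: fault, evict 7, frames [8, 4]
pos 8: 7: fault, evict 4, frames [8, 7]
pos 9: 8: hit
pos 10: 4: fault, evict 7, frames [8, 4]
pos 11: 7: fault, evict 4, frames [8, 7]
pos 12: 8: hit
pos 13: 7: hit
pos 14: 9: fault, evict 7, frames [8, 9]
At position 14, page 7 is evicted.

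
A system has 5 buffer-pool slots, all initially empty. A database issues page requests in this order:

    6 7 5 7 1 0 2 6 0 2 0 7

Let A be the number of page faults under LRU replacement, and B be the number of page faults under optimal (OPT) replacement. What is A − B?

1

Under LRU: F F F . F F F F . . . . → 7 faults.
Under OPT: F F F . F F F . . . . . → 6 faults.
A − B = 7 − 6 = 1.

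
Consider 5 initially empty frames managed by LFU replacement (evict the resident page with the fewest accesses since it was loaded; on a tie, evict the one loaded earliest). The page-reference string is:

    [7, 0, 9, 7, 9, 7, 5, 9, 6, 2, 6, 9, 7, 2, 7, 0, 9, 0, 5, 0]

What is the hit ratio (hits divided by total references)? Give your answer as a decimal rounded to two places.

0.60

7 → miss, frames {7}
0 → miss, frames {7,0}
9 → miss, frames {7,0,9}
7 → hit
9 → hit
7 → hit
5 → miss, frames {7,0,9,5}
9 → hit
6 → miss, frames {7,0,9,5,6}
2 → miss, evict 0, frames {7,9,5,6,2}
6 → hit
9 → hit
7 → hit
2 → hit
7 → hit
0 → miss, evict 5, frames {7,9,6,2,0}
9 → hit
0 → hit
5 → miss, evict 6, frames {7,9,2,0,5}
0 → hit
Hits: 12 of 20 references → 12/20 = 0.6000.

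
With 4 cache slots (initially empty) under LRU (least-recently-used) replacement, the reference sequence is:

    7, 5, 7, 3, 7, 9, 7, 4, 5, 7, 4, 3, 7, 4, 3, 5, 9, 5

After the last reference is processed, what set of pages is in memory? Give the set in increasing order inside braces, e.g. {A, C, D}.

{3, 4, 5, 9}

7 -> miss, frames {7}
5 -> miss, frames {7,5}
7 -> hit
3 -> miss, frames {5,7,3}
7 -> hit
9 -> miss, frames {5,3,7,9}
7 -> hit
4 -> miss, evict 5, frames {3,9,7,4}
5 -> miss, evict 3, frames {9,7,4,5}
7 -> hit
4 -> hit
3 -> miss, evict 9, frames {5,7,4,3}
7 -> hit
4 -> hit
3 -> hit
5 -> hit
9 -> miss, evict 7, frames {4,3,5,9}
5 -> hit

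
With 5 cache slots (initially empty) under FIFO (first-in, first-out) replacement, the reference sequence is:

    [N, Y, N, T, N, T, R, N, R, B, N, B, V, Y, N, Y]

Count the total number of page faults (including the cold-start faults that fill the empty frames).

N -> miss, frames (N)
Y -> miss, frames (N Y)
N -> hit
T -> miss, frames (N Y T)
N -> hit
T -> hit
R -> miss, frames (N Y T R)
N -> hit
R -> hit
B -> miss, frames (N Y T R B)
N -> hit
B -> hit
V -> miss, evict N, frames (Y T R B V)
Y -> hit
N -> miss, evict Y, frames (T R B V N)
Y -> miss, evict T, frames (R B V N Y)
Page faults: 8.

8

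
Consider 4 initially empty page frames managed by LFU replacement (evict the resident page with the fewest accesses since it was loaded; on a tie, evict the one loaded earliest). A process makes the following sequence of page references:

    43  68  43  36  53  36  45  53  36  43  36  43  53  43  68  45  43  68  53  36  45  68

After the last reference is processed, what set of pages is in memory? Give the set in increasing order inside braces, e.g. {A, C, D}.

43 → fault, frames [43]
68 → fault, frames [43, 68]
43 → hit
36 → fault, frames [43, 68, 36]
53 → fault, frames [43, 68, 36, 53]
36 → hit
45 → fault, evict 68, frames [43, 36, 53, 45]
53 → hit
36 → hit
43 → hit
36 → hit
43 → hit
53 → hit
43 → hit
68 → fault, evict 45, frames [43, 36, 53, 68]
45 → fault, evict 68, frames [43, 36, 53, 45]
43 → hit
68 → fault, evict 45, frames [43, 36, 53, 68]
53 → hit
36 → hit
45 → fault, evict 68, frames [43, 36, 53, 45]
68 → fault, evict 45, frames [43, 36, 53, 68]

{36, 43, 53, 68}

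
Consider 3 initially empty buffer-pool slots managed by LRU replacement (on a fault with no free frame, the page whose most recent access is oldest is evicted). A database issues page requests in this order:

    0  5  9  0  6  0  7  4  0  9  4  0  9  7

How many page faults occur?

8

0 -> miss, frames [0]
5 -> miss, frames [0, 5]
9 -> miss, frames [0, 5, 9]
0 -> hit
6 -> miss, evict 5, frames [9, 0, 6]
0 -> hit
7 -> miss, evict 9, frames [6, 0, 7]
4 -> miss, evict 6, frames [0, 7, 4]
0 -> hit
9 -> miss, evict 7, frames [4, 0, 9]
4 -> hit
0 -> hit
9 -> hit
7 -> miss, evict 4, frames [0, 9, 7]
Page faults: 8.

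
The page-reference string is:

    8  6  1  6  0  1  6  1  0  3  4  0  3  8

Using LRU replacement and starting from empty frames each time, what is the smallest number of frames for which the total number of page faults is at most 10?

3

f=1: 14 faults
f=2: 12 faults
f=3: 7 faults
f=4: 7 faults
f=5: 7 faults
f=6: 6 faults
Smallest f with faults ≤ 10 is 3.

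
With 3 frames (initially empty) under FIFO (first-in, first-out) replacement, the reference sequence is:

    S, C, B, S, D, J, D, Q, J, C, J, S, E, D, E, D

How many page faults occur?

S: miss, frames [S]
C: miss, frames [S, C]
B: miss, frames [S, C, B]
S: hit
D: miss, evict S, frames [C, B, D]
J: miss, evict C, frames [B, D, J]
D: hit
Q: miss, evict B, frames [D, J, Q]
J: hit
C: miss, evict D, frames [J, Q, C]
J: hit
S: miss, evict J, frames [Q, C, S]
E: miss, evict Q, frames [C, S, E]
D: miss, evict C, frames [S, E, D]
E: hit
D: hit
Page faults: 10.

10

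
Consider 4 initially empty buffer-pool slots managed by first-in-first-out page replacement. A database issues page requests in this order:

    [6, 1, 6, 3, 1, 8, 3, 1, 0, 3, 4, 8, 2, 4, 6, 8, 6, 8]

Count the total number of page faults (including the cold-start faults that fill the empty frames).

6: fault, frames {6}
1: fault, frames {6,1}
6: hit
3: fault, frames {6,1,3}
1: hit
8: fault, frames {6,1,3,8}
3: hit
1: hit
0: fault, evict 6, frames {1,3,8,0}
3: hit
4: fault, evict 1, frames {3,8,0,4}
8: hit
2: fault, evict 3, frames {8,0,4,2}
4: hit
6: fault, evict 8, frames {0,4,2,6}
8: fault, evict 0, frames {4,2,6,8}
6: hit
8: hit
Page faults: 9.

9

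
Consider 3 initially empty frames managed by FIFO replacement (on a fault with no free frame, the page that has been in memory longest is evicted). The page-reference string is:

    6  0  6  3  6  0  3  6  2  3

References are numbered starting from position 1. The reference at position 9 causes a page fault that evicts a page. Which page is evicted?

6

pos 1: 6 → miss, frames (6)
pos 2: 0 → miss, frames (6 0)
pos 3: 6 → hit
pos 4: 3 → miss, frames (6 0 3)
pos 5: 6 → hit
pos 6: 0 → hit
pos 7: 3 → hit
pos 8: 6 → hit
pos 9: 2 → miss, evict 6, frames (0 3 2)
At position 9, page 6 is evicted.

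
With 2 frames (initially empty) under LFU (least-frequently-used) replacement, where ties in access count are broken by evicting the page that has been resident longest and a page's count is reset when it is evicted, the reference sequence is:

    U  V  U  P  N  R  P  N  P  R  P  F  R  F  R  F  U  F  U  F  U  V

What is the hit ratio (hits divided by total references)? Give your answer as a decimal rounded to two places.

0.27

U -> miss, frames (U)
V -> miss, frames (U V)
U -> hit
P -> miss, evict V, frames (U P)
N -> miss, evict P, frames (U N)
R -> miss, evict N, frames (U R)
P -> miss, evict R, frames (U P)
N -> miss, evict P, frames (U N)
P -> miss, evict N, frames (U P)
R -> miss, evict P, frames (U R)
P -> miss, evict R, frames (U P)
F -> miss, evict P, frames (U F)
R -> miss, evict F, frames (U R)
F -> miss, evict R, frames (U F)
R -> miss, evict F, frames (U R)
F -> miss, evict R, frames (U F)
U -> hit
F -> hit
U -> hit
F -> hit
U -> hit
V -> miss, evict F, frames (U V)
Hits: 6 of 22 references → 6/22 = 0.2727.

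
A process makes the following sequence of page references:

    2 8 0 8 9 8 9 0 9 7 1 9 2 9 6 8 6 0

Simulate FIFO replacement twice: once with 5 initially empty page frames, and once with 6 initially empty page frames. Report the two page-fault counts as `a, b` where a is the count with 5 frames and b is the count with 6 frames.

10, 7

5 frames: F F F . F . . . . F F . F . F F . F → 10 faults.
6 frames: F F F . F . . . . F F . . . F . . . → 7 faults.
7 < 10: adding a frame reduced faults, as is typical.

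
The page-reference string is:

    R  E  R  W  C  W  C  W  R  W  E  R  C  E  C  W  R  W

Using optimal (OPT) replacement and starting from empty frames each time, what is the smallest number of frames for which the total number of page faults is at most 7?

3

f=1: 18 faults
f=2: 9 faults
f=3: 6 faults
f=4: 4 faults
Smallest f with faults ≤ 7 is 3.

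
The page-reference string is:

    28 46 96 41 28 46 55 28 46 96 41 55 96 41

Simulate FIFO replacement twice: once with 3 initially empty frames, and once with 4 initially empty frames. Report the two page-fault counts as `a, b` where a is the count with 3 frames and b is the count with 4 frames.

3 frames: F F F F F F F . . F F . . . → 9 faults.
4 frames: F F F F . . F F F F F F . . → 10 faults.
10 > 9: adding a frame increased faults — Belady's anomaly.

9, 10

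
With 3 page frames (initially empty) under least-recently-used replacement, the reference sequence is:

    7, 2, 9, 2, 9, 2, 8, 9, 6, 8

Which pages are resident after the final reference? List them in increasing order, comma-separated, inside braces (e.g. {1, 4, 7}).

{6, 8, 9}

7 → miss, frames [7]
2 → miss, frames [7, 2]
9 → miss, frames [7, 2, 9]
2 → hit
9 → hit
2 → hit
8 → miss, evict 7, frames [9, 2, 8]
9 → hit
6 → miss, evict 2, frames [8, 9, 6]
8 → hit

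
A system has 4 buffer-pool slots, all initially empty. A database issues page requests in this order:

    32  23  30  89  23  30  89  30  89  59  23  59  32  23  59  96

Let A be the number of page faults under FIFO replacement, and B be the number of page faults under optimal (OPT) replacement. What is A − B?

Under FIFO: F F F F . . . . . F . . F F . F → 8 faults.
Under OPT: F F F F . . . . . F . . . . . F → 6 faults.
A − B = 8 − 6 = 2.

2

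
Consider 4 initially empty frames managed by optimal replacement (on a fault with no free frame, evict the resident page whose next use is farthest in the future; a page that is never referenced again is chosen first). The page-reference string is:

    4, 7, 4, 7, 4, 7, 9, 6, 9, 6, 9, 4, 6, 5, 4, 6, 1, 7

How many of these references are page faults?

4: fault, frames {4}
7: fault, frames {4,7}
4: hit
7: hit
4: hit
7: hit
9: fault, frames {4,7,9}
6: fault, frames {4,7,9,6}
9: hit
6: hit
9: hit
4: hit
6: hit
5: fault, evict 9, frames {4,7,6,5}
4: hit
6: hit
1: fault, evict 5, frames {4,7,6,1}
7: hit
Page faults: 6.

6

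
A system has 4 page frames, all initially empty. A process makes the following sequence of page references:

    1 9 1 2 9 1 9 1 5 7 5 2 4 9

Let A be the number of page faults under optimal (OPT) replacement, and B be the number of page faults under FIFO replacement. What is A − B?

Under OPT: F F . F . . . . F F . . F . → 6 faults.
Under FIFO: F F . F . . . . F F . . F F → 7 faults.
A − B = 6 − 7 = -1.

-1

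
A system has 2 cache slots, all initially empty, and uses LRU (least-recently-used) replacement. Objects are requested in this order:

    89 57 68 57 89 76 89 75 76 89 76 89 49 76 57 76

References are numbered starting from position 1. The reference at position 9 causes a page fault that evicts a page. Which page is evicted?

pos 1: 89 -> fault, frames [89]
pos 2: 57 -> fault, frames [89, 57]
pos 3: 68 -> fault, evict 89, frames [57, 68]
pos 4: 57 -> hit
pos 5: 89 -> fault, evict 68, frames [57, 89]
pos 6: 76 -> fault, evict 57, frames [89, 76]
pos 7: 89 -> hit
pos 8: 75 -> fault, evict 76, frames [89, 75]
pos 9: 76 -> fault, evict 89, frames [75, 76]
At position 9, page 89 is evicted.

89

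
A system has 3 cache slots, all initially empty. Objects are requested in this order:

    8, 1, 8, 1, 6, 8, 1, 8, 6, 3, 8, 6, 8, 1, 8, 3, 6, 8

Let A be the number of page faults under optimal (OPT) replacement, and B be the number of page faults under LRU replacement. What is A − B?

-1

Under OPT: F F . . F . . . . F . . . F . . F . → 6 faults.
Under LRU: F F . . F . . . . F . . . F . F F . → 7 faults.
A − B = 6 − 7 = -1.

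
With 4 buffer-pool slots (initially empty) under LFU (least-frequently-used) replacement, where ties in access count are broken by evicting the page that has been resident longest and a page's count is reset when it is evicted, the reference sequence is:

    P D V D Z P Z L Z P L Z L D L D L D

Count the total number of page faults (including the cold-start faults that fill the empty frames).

5

P -> fault, frames (P)
D -> fault, frames (P D)
V -> fault, frames (P D V)
D -> hit
Z -> fault, frames (P D V Z)
P -> hit
Z -> hit
L -> fault, evict V, frames (P D Z L)
Z -> hit
P -> hit
L -> hit
Z -> hit
L -> hit
D -> hit
L -> hit
D -> hit
L -> hit
D -> hit
Page faults: 5.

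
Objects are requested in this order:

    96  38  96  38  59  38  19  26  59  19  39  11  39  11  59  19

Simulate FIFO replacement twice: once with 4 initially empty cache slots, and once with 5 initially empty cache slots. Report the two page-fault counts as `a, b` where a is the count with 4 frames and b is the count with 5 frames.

4 frames: F F . . F . F F . . F F . . F F → 9 faults.
5 frames: F F . . F . F F . . F F . . . . → 7 faults.
7 < 9: adding a frame reduced faults, as is typical.

9, 7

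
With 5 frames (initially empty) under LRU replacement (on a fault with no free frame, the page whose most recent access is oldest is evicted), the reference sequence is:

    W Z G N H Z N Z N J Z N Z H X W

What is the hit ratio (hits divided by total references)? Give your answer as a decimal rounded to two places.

0.50

W -> fault, frames [W]
Z -> fault, frames [W, Z]
G -> fault, frames [W, Z, G]
N -> fault, frames [W, Z, G, N]
H -> fault, frames [W, Z, G, N, H]
Z -> hit
N -> hit
Z -> hit
N -> hit
J -> fault, evict W, frames [G, H, Z, N, J]
Z -> hit
N -> hit
Z -> hit
H -> hit
X -> fault, evict G, frames [J, N, Z, H, X]
W -> fault, evict J, frames [N, Z, H, X, W]
Hits: 8 of 16 references → 8/16 = 0.5000.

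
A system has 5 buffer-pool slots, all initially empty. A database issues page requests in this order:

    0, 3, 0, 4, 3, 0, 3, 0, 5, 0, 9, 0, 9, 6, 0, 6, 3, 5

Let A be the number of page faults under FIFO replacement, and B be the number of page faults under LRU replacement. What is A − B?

2

Under FIFO: F F . F . . . . F . F . . F F . F . → 8 faults.
Under LRU: F F . F . . . . F . F . . F . . . . → 6 faults.
A − B = 8 − 6 = 2.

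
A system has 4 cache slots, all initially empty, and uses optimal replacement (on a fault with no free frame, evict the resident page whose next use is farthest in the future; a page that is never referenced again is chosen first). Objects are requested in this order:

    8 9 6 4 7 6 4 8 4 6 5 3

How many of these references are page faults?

8 -> miss, frames (8)
9 -> miss, frames (8 9)
6 -> miss, frames (8 9 6)
4 -> miss, frames (8 9 6 4)
7 -> miss, evict 9, frames (8 6 4 7)
6 -> hit
4 -> hit
8 -> hit
4 -> hit
6 -> hit
5 -> miss, evict 7, frames (8 6 4 5)
3 -> miss, evict 5, frames (8 6 4 3)
Page faults: 7.

7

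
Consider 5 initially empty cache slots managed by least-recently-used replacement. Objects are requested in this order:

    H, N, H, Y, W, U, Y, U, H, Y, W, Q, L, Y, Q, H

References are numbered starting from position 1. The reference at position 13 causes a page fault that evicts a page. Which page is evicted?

U

pos 1: H → fault, frames [H]
pos 2: N → fault, frames [H, N]
pos 3: H → hit
pos 4: Y → fault, frames [N, H, Y]
pos 5: W → fault, frames [N, H, Y, W]
pos 6: U → fault, frames [N, H, Y, W, U]
pos 7: Y → hit
pos 8: U → hit
pos 9: H → hit
pos 10: Y → hit
pos 11: W → hit
pos 12: Q → fault, evict N, frames [U, H, Y, W, Q]
pos 13: L → fault, evict U, frames [H, Y, W, Q, L]
At position 13, page U is evicted.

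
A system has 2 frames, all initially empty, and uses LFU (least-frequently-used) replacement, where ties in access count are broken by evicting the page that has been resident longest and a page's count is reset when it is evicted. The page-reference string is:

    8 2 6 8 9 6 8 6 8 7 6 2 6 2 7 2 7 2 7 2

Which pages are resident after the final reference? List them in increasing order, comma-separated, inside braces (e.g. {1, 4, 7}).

{2, 8}

8: fault, frames [8]
2: fault, frames [8, 2]
6: fault, evict 8, frames [2, 6]
8: fault, evict 2, frames [6, 8]
9: fault, evict 6, frames [8, 9]
6: fault, evict 8, frames [9, 6]
8: fault, evict 9, frames [6, 8]
6: hit
8: hit
7: fault, evict 6, frames [8, 7]
6: fault, evict 7, frames [8, 6]
2: fault, evict 6, frames [8, 2]
6: fault, evict 2, frames [8, 6]
2: fault, evict 6, frames [8, 2]
7: fault, evict 2, frames [8, 7]
2: fault, evict 7, frames [8, 2]
7: fault, evict 2, frames [8, 7]
2: fault, evict 7, frames [8, 2]
7: fault, evict 2, frames [8, 7]
2: fault, evict 7, frames [8, 2]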